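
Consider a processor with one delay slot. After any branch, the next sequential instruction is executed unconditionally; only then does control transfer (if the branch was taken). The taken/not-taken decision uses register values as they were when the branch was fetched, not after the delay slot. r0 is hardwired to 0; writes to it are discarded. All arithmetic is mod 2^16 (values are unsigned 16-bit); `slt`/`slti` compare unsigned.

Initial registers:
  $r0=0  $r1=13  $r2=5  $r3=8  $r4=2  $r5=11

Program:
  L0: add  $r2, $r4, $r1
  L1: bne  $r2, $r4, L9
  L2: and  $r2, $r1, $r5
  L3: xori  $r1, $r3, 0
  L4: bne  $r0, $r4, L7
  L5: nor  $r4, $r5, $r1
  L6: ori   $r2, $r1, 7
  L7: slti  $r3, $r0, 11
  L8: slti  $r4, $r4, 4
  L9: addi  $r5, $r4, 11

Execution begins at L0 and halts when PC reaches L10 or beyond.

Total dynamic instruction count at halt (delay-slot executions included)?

PC=0  add  $r2, $r4, $r1     | $r0=0 $r1=13 $r2=15 $r3=8 $r4=2 $r5=11
PC=1  bne  $r2, $r4, L9      | $r0=0 $r1=13 $r2=15 $r3=8 $r4=2 $r5=11  [TAKEN]
PC=2  and  $r2, $r1, $r5     | $r0=0 $r1=13 $r2=9 $r3=8 $r4=2 $r5=11
PC=9  addi  $r5, $r4, 11     | $r0=0 $r1=13 $r2=9 $r3=8 $r4=2 $r5=13

4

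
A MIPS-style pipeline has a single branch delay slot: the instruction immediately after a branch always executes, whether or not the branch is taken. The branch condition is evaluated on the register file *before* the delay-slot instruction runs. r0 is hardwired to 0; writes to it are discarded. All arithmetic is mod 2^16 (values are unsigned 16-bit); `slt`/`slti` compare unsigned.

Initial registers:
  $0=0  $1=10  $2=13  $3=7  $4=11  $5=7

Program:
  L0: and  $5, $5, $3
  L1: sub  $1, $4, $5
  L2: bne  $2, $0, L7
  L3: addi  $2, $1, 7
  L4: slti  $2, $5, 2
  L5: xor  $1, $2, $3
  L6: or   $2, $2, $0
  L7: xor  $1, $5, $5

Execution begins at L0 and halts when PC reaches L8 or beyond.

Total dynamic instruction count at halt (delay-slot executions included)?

PC=0  and  $5, $5, $3        | $0=0 $1=10 $2=13 $3=7 $4=11 $5=7
PC=1  sub  $1, $4, $5        | $0=0 $1=4 $2=13 $3=7 $4=11 $5=7
PC=2  bne  $2, $0, L7        | $0=0 $1=4 $2=13 $3=7 $4=11 $5=7  [TAKEN]
PC=3  addi  $2, $1, 7        | $0=0 $1=4 $2=11 $3=7 $4=11 $5=7
PC=7  xor  $1, $5, $5        | $0=0 $1=0 $2=11 $3=7 $4=11 $5=7

5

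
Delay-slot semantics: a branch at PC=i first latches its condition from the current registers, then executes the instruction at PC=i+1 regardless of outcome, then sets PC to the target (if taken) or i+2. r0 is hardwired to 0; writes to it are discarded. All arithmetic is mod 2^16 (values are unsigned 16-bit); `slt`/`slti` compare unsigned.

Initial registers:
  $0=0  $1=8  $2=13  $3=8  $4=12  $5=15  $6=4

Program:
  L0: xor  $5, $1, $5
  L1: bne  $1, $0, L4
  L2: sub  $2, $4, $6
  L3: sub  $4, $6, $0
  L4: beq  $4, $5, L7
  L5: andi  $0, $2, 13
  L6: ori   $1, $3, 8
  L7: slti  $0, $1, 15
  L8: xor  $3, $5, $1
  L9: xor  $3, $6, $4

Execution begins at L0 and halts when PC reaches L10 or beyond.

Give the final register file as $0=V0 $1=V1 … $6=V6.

$0=0 $1=8 $2=8 $3=8 $4=12 $5=7 $6=4

#0 xor  $5, $1, $5 ; 0/8/13/8/12/7/4
#1 bne  $1, $0, L4 ; 0/8/13/8/12/7/4 ; →target
#2 sub  $2, $4, $6 ; 0/8/8/8/12/7/4
#4 beq  $4, $5, L7 ; 0/8/8/8/12/7/4 ; →fallthru
#5 andi  $0, $2, 13 ; 0/8/8/8/12/7/4
#6 ori   $1, $3, 8 ; 0/8/8/8/12/7/4
#7 slti  $0, $1, 15 ; 0/8/8/8/12/7/4
#8 xor  $3, $5, $1 ; 0/8/8/15/12/7/4
#9 xor  $3, $6, $4 ; 0/8/8/8/12/7/4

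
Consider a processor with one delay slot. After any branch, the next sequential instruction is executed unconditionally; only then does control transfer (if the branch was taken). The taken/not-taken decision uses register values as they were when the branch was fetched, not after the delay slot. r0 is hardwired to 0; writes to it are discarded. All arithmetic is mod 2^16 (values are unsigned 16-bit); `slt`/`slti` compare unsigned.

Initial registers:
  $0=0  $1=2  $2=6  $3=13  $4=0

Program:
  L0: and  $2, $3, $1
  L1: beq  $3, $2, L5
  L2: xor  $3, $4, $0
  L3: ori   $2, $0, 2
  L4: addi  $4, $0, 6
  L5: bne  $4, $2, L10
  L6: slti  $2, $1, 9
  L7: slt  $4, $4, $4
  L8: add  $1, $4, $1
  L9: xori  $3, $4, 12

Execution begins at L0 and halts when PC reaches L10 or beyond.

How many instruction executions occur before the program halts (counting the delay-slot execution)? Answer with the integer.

#0 and  $2, $3, $1 ; 0/2/0/13/0
#1 beq  $3, $2, L5 ; 0/2/0/13/0 ; →fallthru
#2 xor  $3, $4, $0 ; 0/2/0/0/0
#3 ori   $2, $0, 2 ; 0/2/2/0/0
#4 addi  $4, $0, 6 ; 0/2/2/0/6
#5 bne  $4, $2, L10 ; 0/2/2/0/6 ; →target
#6 slti  $2, $1, 9 ; 0/2/1/0/6

7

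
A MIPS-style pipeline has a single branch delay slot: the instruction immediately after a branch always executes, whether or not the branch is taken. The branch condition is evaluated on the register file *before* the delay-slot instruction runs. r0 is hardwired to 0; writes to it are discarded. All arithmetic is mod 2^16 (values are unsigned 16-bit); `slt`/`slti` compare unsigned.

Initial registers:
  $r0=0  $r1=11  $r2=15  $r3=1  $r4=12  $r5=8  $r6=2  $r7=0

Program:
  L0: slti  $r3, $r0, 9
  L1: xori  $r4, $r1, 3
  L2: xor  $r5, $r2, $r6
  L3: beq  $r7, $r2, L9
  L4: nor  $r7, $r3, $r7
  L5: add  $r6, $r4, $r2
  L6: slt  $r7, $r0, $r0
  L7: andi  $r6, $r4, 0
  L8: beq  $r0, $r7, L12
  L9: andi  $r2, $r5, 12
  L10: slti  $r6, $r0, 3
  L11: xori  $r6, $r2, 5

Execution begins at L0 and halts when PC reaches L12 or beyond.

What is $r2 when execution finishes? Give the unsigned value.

  step pc=0: slti  $r3, $r0, 9  regs=(0,11,15,1,12,8,2,0)
  step pc=1: xori  $r4, $r1, 3  regs=(0,11,15,1,8,8,2,0)
  step pc=2: xor  $r5, $r2, $r6  regs=(0,11,15,1,8,13,2,0)
  step pc=3: beq  $r7, $r2, L9  cond=F  regs=(0,11,15,1,8,13,2,0)
  step pc=4: nor  $r7, $r3, $r7  regs=(0,11,15,1,8,13,2,65534)
  step pc=5: add  $r6, $r4, $r2  regs=(0,11,15,1,8,13,23,65534)
  step pc=6: slt  $r7, $r0, $r0  regs=(0,11,15,1,8,13,23,0)
  step pc=7: andi  $r6, $r4, 0  regs=(0,11,15,1,8,13,0,0)
  step pc=8: beq  $r0, $r7, L12  cond=T  regs=(0,11,15,1,8,13,0,0)
  step pc=9: andi  $r2, $r5, 12  regs=(0,11,12,1,8,13,0,0)

12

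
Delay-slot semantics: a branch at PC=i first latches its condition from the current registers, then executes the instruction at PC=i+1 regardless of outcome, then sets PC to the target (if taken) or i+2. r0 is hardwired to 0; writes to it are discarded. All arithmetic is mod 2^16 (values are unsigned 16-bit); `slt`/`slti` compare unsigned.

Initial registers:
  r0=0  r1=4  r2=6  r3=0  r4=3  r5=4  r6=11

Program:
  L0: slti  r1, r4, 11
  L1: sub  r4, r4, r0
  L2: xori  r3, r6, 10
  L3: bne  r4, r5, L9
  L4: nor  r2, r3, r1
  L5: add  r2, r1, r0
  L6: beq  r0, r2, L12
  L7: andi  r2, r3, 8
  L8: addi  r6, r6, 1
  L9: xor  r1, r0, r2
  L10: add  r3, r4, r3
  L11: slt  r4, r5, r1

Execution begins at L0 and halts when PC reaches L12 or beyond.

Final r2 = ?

[0] slti  r1, r4, 11  →  {r0:0, r1:1, r2:6, r3:0, r4:3, r5:4, r6:11}
[1] sub  r4, r4, r0  →  {r0:0, r1:1, r2:6, r3:0, r4:3, r5:4, r6:11}
[2] xori  r3, r6, 10  →  {r0:0, r1:1, r2:6, r3:1, r4:3, r5:4, r6:11}
[3] bne  r4, r5, L9  →  {r0:0, r1:1, r2:6, r3:1, r4:3, r5:4, r6:11}  ⟨branch taken⟩
[4] nor  r2, r3, r1  →  {r0:0, r1:1, r2:65534, r3:1, r4:3, r5:4, r6:11}
[9] xor  r1, r0, r2  →  {r0:0, r1:65534, r2:65534, r3:1, r4:3, r5:4, r6:11}
[10] add  r3, r4, r3  →  {r0:0, r1:65534, r2:65534, r3:4, r4:3, r5:4, r6:11}
[11] slt  r4, r5, r1  →  {r0:0, r1:65534, r2:65534, r3:4, r4:1, r5:4, r6:11}

65534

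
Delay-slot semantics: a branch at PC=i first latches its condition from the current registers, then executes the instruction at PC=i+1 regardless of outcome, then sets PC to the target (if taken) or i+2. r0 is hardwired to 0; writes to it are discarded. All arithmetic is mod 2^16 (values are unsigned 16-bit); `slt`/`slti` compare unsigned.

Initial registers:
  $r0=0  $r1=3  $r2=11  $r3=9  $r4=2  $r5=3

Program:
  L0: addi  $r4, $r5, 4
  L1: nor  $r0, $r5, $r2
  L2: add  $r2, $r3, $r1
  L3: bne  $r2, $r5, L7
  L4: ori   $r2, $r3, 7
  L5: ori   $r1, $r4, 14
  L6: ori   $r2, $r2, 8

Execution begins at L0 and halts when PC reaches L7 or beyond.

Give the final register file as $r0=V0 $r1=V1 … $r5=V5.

$r0=0 $r1=3 $r2=15 $r3=9 $r4=7 $r5=3

PC=0  addi  $r4, $r5, 4      | $r0=0 $r1=3 $r2=11 $r3=9 $r4=7 $r5=3
PC=1  nor  $r0, $r5, $r2     | $r0=0 $r1=3 $r2=11 $r3=9 $r4=7 $r5=3
PC=2  add  $r2, $r3, $r1     | $r0=0 $r1=3 $r2=12 $r3=9 $r4=7 $r5=3
PC=3  bne  $r2, $r5, L7      | $r0=0 $r1=3 $r2=12 $r3=9 $r4=7 $r5=3  [TAKEN]
PC=4  ori   $r2, $r3, 7      | $r0=0 $r1=3 $r2=15 $r3=9 $r4=7 $r5=3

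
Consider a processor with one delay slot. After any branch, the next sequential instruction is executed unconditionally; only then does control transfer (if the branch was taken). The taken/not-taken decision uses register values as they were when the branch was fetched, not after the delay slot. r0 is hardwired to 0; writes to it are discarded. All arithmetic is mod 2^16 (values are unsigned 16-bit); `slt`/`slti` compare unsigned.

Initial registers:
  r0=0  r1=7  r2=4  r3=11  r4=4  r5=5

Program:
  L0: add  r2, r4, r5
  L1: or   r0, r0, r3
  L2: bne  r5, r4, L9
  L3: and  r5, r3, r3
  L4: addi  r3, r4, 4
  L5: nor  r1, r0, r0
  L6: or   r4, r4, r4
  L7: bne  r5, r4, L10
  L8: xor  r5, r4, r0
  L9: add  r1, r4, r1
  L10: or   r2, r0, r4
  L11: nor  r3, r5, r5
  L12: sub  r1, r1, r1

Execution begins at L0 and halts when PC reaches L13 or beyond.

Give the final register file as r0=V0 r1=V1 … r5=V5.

  step pc=0: add  r2, r4, r5  regs=(0,7,9,11,4,5)
  step pc=1: or   r0, r0, r3  regs=(0,7,9,11,4,5)
  step pc=2: bne  r5, r4, L9  cond=T  regs=(0,7,9,11,4,5)
  step pc=3: and  r5, r3, r3  regs=(0,7,9,11,4,11)
  step pc=9: add  r1, r4, r1  regs=(0,11,9,11,4,11)
  step pc=10: or   r2, r0, r4  regs=(0,11,4,11,4,11)
  step pc=11: nor  r3, r5, r5  regs=(0,11,4,65524,4,11)
  step pc=12: sub  r1, r1, r1  regs=(0,0,4,65524,4,11)

r0=0 r1=0 r2=4 r3=65524 r4=4 r5=11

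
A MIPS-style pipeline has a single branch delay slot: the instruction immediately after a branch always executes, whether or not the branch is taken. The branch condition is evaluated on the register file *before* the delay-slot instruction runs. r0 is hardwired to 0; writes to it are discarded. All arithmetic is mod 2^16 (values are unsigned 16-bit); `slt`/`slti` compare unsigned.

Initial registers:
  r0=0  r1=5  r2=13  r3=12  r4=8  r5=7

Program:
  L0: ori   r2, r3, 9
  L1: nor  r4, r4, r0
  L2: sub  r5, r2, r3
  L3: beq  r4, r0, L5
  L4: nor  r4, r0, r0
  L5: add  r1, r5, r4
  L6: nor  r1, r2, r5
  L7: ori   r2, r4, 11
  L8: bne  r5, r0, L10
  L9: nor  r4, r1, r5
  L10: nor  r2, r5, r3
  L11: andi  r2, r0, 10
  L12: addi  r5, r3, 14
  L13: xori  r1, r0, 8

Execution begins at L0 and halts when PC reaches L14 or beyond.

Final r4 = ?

12

PC=0  ori   r2, r3, 9        | r0=0 r1=5 r2=13 r3=12 r4=8 r5=7
PC=1  nor  r4, r4, r0        | r0=0 r1=5 r2=13 r3=12 r4=65527 r5=7
PC=2  sub  r5, r2, r3        | r0=0 r1=5 r2=13 r3=12 r4=65527 r5=1
PC=3  beq  r4, r0, L5        | r0=0 r1=5 r2=13 r3=12 r4=65527 r5=1  [not taken]
PC=4  nor  r4, r0, r0        | r0=0 r1=5 r2=13 r3=12 r4=65535 r5=1
PC=5  add  r1, r5, r4        | r0=0 r1=0 r2=13 r3=12 r4=65535 r5=1
PC=6  nor  r1, r2, r5        | r0=0 r1=65522 r2=13 r3=12 r4=65535 r5=1
PC=7  ori   r2, r4, 11       | r0=0 r1=65522 r2=65535 r3=12 r4=65535 r5=1
PC=8  bne  r5, r0, L10       | r0=0 r1=65522 r2=65535 r3=12 r4=65535 r5=1  [TAKEN]
PC=9  nor  r4, r1, r5        | r0=0 r1=65522 r2=65535 r3=12 r4=12 r5=1
PC=10 nor  r2, r5, r3        | r0=0 r1=65522 r2=65522 r3=12 r4=12 r5=1
PC=11 andi  r2, r0, 10       | r0=0 r1=65522 r2=0 r3=12 r4=12 r5=1
PC=12 addi  r5, r3, 14       | r0=0 r1=65522 r2=0 r3=12 r4=12 r5=26
PC=13 xori  r1, r0, 8        | r0=0 r1=8 r2=0 r3=12 r4=12 r5=26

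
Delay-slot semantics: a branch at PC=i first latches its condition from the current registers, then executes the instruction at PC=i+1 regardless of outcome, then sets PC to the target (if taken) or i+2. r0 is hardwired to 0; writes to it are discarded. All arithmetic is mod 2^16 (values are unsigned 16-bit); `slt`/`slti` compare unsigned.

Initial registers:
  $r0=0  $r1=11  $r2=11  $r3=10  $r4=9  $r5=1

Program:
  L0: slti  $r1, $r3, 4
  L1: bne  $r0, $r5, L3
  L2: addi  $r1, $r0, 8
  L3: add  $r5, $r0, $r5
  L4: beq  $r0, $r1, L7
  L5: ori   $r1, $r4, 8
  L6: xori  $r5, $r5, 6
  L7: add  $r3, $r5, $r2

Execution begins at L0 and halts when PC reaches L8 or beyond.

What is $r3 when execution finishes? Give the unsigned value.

18

PC=0  slti  $r1, $r3, 4      | $r0=0 $r1=0 $r2=11 $r3=10 $r4=9 $r5=1
PC=1  bne  $r0, $r5, L3      | $r0=0 $r1=0 $r2=11 $r3=10 $r4=9 $r5=1  [TAKEN]
PC=2  addi  $r1, $r0, 8      | $r0=0 $r1=8 $r2=11 $r3=10 $r4=9 $r5=1
PC=3  add  $r5, $r0, $r5     | $r0=0 $r1=8 $r2=11 $r3=10 $r4=9 $r5=1
PC=4  beq  $r0, $r1, L7      | $r0=0 $r1=8 $r2=11 $r3=10 $r4=9 $r5=1  [not taken]
PC=5  ori   $r1, $r4, 8      | $r0=0 $r1=9 $r2=11 $r3=10 $r4=9 $r5=1
PC=6  xori  $r5, $r5, 6      | $r0=0 $r1=9 $r2=11 $r3=10 $r4=9 $r5=7
PC=7  add  $r3, $r5, $r2     | $r0=0 $r1=9 $r2=11 $r3=18 $r4=9 $r5=7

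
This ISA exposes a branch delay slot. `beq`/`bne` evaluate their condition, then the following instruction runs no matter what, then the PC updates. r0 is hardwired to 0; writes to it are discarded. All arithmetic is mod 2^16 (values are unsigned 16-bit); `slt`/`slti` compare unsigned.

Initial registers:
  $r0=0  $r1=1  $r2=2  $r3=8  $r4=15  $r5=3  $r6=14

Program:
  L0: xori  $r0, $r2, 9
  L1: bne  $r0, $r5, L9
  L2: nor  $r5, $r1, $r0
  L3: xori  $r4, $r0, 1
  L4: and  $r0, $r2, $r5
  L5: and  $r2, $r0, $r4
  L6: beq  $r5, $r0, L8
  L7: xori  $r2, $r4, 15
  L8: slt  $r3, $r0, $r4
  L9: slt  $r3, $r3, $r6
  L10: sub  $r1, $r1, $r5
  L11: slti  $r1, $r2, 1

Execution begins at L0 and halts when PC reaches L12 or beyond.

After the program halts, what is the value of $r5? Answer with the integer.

65534

  step pc=0: xori  $r0, $r2, 9  regs=(0,1,2,8,15,3,14)
  step pc=1: bne  $r0, $r5, L9  cond=T  regs=(0,1,2,8,15,3,14)
  step pc=2: nor  $r5, $r1, $r0  regs=(0,1,2,8,15,65534,14)
  step pc=9: slt  $r3, $r3, $r6  regs=(0,1,2,1,15,65534,14)
  step pc=10: sub  $r1, $r1, $r5  regs=(0,3,2,1,15,65534,14)
  step pc=11: slti  $r1, $r2, 1  regs=(0,0,2,1,15,65534,14)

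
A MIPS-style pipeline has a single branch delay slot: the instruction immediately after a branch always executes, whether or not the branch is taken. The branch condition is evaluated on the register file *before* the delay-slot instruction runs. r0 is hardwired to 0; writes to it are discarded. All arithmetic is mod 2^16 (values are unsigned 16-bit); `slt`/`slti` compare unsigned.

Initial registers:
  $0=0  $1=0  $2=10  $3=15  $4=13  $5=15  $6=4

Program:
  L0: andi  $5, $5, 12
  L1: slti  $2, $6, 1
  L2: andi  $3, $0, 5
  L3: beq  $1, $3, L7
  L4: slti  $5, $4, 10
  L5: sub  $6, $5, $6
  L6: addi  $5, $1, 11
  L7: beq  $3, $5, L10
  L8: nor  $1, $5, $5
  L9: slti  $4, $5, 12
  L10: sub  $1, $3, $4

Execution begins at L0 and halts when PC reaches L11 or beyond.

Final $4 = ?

13

[0] andi  $5, $5, 12  →  {$0:0, $1:0, $2:10, $3:15, $4:13, $5:12, $6:4}
[1] slti  $2, $6, 1  →  {$0:0, $1:0, $2:0, $3:15, $4:13, $5:12, $6:4}
[2] andi  $3, $0, 5  →  {$0:0, $1:0, $2:0, $3:0, $4:13, $5:12, $6:4}
[3] beq  $1, $3, L7  →  {$0:0, $1:0, $2:0, $3:0, $4:13, $5:12, $6:4}  ⟨branch taken⟩
[4] slti  $5, $4, 10  →  {$0:0, $1:0, $2:0, $3:0, $4:13, $5:0, $6:4}
[7] beq  $3, $5, L10  →  {$0:0, $1:0, $2:0, $3:0, $4:13, $5:0, $6:4}  ⟨branch taken⟩
[8] nor  $1, $5, $5  →  {$0:0, $1:65535, $2:0, $3:0, $4:13, $5:0, $6:4}
[10] sub  $1, $3, $4  →  {$0:0, $1:65523, $2:0, $3:0, $4:13, $5:0, $6:4}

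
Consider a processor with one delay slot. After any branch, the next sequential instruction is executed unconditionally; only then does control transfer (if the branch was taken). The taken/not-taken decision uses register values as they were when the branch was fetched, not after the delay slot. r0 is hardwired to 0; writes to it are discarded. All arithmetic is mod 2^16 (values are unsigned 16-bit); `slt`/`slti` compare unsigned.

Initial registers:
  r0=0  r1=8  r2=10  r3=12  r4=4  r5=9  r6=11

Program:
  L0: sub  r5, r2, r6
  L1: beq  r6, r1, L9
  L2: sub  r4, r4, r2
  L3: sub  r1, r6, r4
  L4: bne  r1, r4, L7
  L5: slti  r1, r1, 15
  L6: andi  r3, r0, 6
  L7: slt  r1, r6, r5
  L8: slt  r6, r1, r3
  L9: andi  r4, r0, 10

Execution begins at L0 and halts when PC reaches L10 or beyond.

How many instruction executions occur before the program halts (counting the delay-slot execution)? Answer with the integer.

9

  step pc=0: sub  r5, r2, r6  regs=(0,8,10,12,4,65535,11)
  step pc=1: beq  r6, r1, L9  cond=F  regs=(0,8,10,12,4,65535,11)
  step pc=2: sub  r4, r4, r2  regs=(0,8,10,12,65530,65535,11)
  step pc=3: sub  r1, r6, r4  regs=(0,17,10,12,65530,65535,11)
  step pc=4: bne  r1, r4, L7  cond=T  regs=(0,17,10,12,65530,65535,11)
  step pc=5: slti  r1, r1, 15  regs=(0,0,10,12,65530,65535,11)
  step pc=7: slt  r1, r6, r5  regs=(0,1,10,12,65530,65535,11)
  step pc=8: slt  r6, r1, r3  regs=(0,1,10,12,65530,65535,1)
  step pc=9: andi  r4, r0, 10  regs=(0,1,10,12,0,65535,1)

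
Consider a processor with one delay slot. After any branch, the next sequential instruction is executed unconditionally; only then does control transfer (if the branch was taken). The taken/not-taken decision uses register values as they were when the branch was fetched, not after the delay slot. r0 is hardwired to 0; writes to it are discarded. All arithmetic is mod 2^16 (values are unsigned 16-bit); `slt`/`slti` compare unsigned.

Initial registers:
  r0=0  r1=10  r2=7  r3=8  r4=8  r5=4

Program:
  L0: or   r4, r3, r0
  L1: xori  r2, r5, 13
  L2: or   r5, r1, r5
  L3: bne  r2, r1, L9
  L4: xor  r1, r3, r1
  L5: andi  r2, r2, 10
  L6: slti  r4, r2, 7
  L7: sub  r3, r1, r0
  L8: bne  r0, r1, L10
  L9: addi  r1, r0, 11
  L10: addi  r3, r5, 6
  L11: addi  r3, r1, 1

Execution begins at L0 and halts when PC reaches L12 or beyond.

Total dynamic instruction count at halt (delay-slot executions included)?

[0] or   r4, r3, r0  →  {r0:0, r1:10, r2:7, r3:8, r4:8, r5:4}
[1] xori  r2, r5, 13  →  {r0:0, r1:10, r2:9, r3:8, r4:8, r5:4}
[2] or   r5, r1, r5  →  {r0:0, r1:10, r2:9, r3:8, r4:8, r5:14}
[3] bne  r2, r1, L9  →  {r0:0, r1:10, r2:9, r3:8, r4:8, r5:14}  ⟨branch taken⟩
[4] xor  r1, r3, r1  →  {r0:0, r1:2, r2:9, r3:8, r4:8, r5:14}
[9] addi  r1, r0, 11  →  {r0:0, r1:11, r2:9, r3:8, r4:8, r5:14}
[10] addi  r3, r5, 6  →  {r0:0, r1:11, r2:9, r3:20, r4:8, r5:14}
[11] addi  r3, r1, 1  →  {r0:0, r1:11, r2:9, r3:12, r4:8, r5:14}

8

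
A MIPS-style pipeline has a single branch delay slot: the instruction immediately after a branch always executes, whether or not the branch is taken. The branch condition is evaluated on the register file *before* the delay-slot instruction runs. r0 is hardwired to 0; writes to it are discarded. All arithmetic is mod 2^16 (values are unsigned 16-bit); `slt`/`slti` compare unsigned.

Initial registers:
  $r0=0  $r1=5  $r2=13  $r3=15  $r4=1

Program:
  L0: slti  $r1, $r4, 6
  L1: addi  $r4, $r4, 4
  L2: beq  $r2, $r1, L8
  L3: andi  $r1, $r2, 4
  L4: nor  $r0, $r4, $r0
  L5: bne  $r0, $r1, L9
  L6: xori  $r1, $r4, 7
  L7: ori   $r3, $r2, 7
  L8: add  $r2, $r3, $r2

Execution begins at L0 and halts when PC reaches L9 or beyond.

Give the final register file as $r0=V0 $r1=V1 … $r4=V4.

$r0=0 $r1=2 $r2=13 $r3=15 $r4=5

PC=0  slti  $r1, $r4, 6      | $r0=0 $r1=1 $r2=13 $r3=15 $r4=1
PC=1  addi  $r4, $r4, 4      | $r0=0 $r1=1 $r2=13 $r3=15 $r4=5
PC=2  beq  $r2, $r1, L8      | $r0=0 $r1=1 $r2=13 $r3=15 $r4=5  [not taken]
PC=3  andi  $r1, $r2, 4      | $r0=0 $r1=4 $r2=13 $r3=15 $r4=5
PC=4  nor  $r0, $r4, $r0     | $r0=0 $r1=4 $r2=13 $r3=15 $r4=5
PC=5  bne  $r0, $r1, L9      | $r0=0 $r1=4 $r2=13 $r3=15 $r4=5  [TAKEN]
PC=6  xori  $r1, $r4, 7      | $r0=0 $r1=2 $r2=13 $r3=15 $r4=5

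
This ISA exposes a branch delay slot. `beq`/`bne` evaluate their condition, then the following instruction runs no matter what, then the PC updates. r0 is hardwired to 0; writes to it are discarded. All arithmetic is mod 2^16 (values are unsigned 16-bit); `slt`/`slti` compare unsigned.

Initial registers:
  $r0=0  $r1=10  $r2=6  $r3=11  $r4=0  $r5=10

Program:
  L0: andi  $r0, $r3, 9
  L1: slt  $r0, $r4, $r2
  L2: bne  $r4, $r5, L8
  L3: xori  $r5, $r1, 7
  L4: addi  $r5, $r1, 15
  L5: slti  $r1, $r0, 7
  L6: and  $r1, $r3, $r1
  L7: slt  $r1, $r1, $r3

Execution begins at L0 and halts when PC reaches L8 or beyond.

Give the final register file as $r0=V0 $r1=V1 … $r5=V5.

$r0=0 $r1=10 $r2=6 $r3=11 $r4=0 $r5=13

PC=0  andi  $r0, $r3, 9      | $r0=0 $r1=10 $r2=6 $r3=11 $r4=0 $r5=10
PC=1  slt  $r0, $r4, $r2     | $r0=0 $r1=10 $r2=6 $r3=11 $r4=0 $r5=10
PC=2  bne  $r4, $r5, L8      | $r0=0 $r1=10 $r2=6 $r3=11 $r4=0 $r5=10  [TAKEN]
PC=3  xori  $r5, $r1, 7      | $r0=0 $r1=10 $r2=6 $r3=11 $r4=0 $r5=13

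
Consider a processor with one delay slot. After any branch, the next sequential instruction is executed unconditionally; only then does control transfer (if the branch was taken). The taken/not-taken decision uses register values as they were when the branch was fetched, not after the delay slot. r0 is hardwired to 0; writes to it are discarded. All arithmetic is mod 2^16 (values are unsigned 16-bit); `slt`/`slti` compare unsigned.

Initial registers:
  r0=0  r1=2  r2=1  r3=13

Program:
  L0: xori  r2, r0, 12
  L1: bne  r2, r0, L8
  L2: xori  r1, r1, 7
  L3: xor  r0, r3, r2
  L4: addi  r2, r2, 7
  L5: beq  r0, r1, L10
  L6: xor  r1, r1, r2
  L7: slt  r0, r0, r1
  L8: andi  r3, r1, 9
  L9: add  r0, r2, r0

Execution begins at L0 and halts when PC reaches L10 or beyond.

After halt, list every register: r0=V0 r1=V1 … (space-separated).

r0=0 r1=5 r2=12 r3=1

#0 xori  r2, r0, 12 ; 0/2/12/13
#1 bne  r2, r0, L8 ; 0/2/12/13 ; →target
#2 xori  r1, r1, 7 ; 0/5/12/13
#8 andi  r3, r1, 9 ; 0/5/12/1
#9 add  r0, r2, r0 ; 0/5/12/1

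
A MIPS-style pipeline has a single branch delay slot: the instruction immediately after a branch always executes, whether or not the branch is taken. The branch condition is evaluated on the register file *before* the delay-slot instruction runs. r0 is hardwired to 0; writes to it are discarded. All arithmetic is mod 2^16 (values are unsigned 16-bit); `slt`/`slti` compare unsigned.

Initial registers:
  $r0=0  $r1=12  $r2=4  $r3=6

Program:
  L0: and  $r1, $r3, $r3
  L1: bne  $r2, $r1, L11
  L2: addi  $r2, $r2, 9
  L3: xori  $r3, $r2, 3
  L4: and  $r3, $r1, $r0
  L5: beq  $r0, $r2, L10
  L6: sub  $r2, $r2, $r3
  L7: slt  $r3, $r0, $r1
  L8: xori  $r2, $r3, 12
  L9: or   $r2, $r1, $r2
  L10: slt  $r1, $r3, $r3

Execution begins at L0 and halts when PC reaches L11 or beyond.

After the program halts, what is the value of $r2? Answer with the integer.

13

  step pc=0: and  $r1, $r3, $r3  regs=(0,6,4,6)
  step pc=1: bne  $r2, $r1, L11  cond=T  regs=(0,6,4,6)
  step pc=2: addi  $r2, $r2, 9  regs=(0,6,13,6)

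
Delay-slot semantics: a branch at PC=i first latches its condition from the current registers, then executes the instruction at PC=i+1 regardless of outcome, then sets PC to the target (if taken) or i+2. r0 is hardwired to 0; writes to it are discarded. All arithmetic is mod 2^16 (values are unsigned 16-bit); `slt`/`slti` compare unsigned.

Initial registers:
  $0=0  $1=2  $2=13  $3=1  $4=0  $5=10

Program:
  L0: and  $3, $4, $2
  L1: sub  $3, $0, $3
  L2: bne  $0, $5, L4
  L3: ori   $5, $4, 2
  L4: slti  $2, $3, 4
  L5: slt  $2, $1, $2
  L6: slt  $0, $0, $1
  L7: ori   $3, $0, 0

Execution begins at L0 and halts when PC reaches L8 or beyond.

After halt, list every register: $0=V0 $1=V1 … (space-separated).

$0=0 $1=2 $2=0 $3=0 $4=0 $5=2

[0] and  $3, $4, $2  →  {$0:0, $1:2, $2:13, $3:0, $4:0, $5:10}
[1] sub  $3, $0, $3  →  {$0:0, $1:2, $2:13, $3:0, $4:0, $5:10}
[2] bne  $0, $5, L4  →  {$0:0, $1:2, $2:13, $3:0, $4:0, $5:10}  ⟨branch taken⟩
[3] ori   $5, $4, 2  →  {$0:0, $1:2, $2:13, $3:0, $4:0, $5:2}
[4] slti  $2, $3, 4  →  {$0:0, $1:2, $2:1, $3:0, $4:0, $5:2}
[5] slt  $2, $1, $2  →  {$0:0, $1:2, $2:0, $3:0, $4:0, $5:2}
[6] slt  $0, $0, $1  →  {$0:0, $1:2, $2:0, $3:0, $4:0, $5:2}
[7] ori   $3, $0, 0  →  {$0:0, $1:2, $2:0, $3:0, $4:0, $5:2}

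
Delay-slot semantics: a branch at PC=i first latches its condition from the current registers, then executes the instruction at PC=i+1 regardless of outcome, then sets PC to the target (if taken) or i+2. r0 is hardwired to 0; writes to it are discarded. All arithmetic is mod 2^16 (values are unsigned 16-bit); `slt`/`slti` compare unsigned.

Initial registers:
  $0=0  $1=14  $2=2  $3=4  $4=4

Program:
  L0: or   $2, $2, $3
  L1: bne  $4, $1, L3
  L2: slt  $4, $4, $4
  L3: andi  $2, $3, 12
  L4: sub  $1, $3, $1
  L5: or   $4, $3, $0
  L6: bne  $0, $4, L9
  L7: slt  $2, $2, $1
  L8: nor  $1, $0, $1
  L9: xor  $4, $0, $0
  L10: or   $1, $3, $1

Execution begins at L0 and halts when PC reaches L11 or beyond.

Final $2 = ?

#0 or   $2, $2, $3 ; 0/14/6/4/4
#1 bne  $4, $1, L3 ; 0/14/6/4/4 ; →target
#2 slt  $4, $4, $4 ; 0/14/6/4/0
#3 andi  $2, $3, 12 ; 0/14/4/4/0
#4 sub  $1, $3, $1 ; 0/65526/4/4/0
#5 or   $4, $3, $0 ; 0/65526/4/4/4
#6 bne  $0, $4, L9 ; 0/65526/4/4/4 ; →target
#7 slt  $2, $2, $1 ; 0/65526/1/4/4
#9 xor  $4, $0, $0 ; 0/65526/1/4/0
#10 or   $1, $3, $1 ; 0/65526/1/4/0

1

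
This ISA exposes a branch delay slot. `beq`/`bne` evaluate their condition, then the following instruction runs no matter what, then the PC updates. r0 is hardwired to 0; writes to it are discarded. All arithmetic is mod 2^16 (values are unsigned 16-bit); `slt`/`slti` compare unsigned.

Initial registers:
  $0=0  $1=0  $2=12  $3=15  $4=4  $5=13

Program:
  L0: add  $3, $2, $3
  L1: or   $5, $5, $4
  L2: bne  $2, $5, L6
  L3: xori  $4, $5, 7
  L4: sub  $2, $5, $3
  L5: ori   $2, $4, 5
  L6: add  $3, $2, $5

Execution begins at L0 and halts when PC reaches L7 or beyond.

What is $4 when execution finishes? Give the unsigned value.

#0 add  $3, $2, $3 ; 0/0/12/27/4/13
#1 or   $5, $5, $4 ; 0/0/12/27/4/13
#2 bne  $2, $5, L6 ; 0/0/12/27/4/13 ; →target
#3 xori  $4, $5, 7 ; 0/0/12/27/10/13
#6 add  $3, $2, $5 ; 0/0/12/25/10/13

10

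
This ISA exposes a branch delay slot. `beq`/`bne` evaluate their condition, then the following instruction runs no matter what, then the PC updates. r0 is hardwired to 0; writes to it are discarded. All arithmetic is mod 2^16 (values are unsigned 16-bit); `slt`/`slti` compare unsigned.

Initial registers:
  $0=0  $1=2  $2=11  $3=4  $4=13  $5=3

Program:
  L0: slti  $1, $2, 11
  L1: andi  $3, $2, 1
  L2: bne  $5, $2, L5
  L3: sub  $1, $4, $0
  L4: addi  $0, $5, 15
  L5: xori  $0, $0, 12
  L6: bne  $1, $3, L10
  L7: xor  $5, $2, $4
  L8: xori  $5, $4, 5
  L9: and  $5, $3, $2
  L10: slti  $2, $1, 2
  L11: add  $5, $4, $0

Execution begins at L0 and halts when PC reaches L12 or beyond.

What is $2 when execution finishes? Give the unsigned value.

PC=0  slti  $1, $2, 11       | $0=0 $1=0 $2=11 $3=4 $4=13 $5=3
PC=1  andi  $3, $2, 1        | $0=0 $1=0 $2=11 $3=1 $4=13 $5=3
PC=2  bne  $5, $2, L5        | $0=0 $1=0 $2=11 $3=1 $4=13 $5=3  [TAKEN]
PC=3  sub  $1, $4, $0        | $0=0 $1=13 $2=11 $3=1 $4=13 $5=3
PC=5  xori  $0, $0, 12       | $0=0 $1=13 $2=11 $3=1 $4=13 $5=3
PC=6  bne  $1, $3, L10       | $0=0 $1=13 $2=11 $3=1 $4=13 $5=3  [TAKEN]
PC=7  xor  $5, $2, $4        | $0=0 $1=13 $2=11 $3=1 $4=13 $5=6
PC=10 slti  $2, $1, 2        | $0=0 $1=13 $2=0 $3=1 $4=13 $5=6
PC=11 add  $5, $4, $0        | $0=0 $1=13 $2=0 $3=1 $4=13 $5=13

0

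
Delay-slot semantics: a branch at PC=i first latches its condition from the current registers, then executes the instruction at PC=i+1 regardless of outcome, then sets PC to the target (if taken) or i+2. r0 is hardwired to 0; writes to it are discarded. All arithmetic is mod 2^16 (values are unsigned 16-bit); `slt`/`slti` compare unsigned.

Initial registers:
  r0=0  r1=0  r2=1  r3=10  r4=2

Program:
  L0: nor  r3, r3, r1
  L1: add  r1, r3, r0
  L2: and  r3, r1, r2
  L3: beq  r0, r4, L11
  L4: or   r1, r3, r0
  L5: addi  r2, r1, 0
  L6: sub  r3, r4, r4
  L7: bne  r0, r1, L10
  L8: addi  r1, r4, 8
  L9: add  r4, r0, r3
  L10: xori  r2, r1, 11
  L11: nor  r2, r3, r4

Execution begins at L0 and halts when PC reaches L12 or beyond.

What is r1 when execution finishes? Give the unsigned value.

PC=0  nor  r3, r3, r1        | r0=0 r1=0 r2=1 r3=65525 r4=2
PC=1  add  r1, r3, r0        | r0=0 r1=65525 r2=1 r3=65525 r4=2
PC=2  and  r3, r1, r2        | r0=0 r1=65525 r2=1 r3=1 r4=2
PC=3  beq  r0, r4, L11       | r0=0 r1=65525 r2=1 r3=1 r4=2  [not taken]
PC=4  or   r1, r3, r0        | r0=0 r1=1 r2=1 r3=1 r4=2
PC=5  addi  r2, r1, 0        | r0=0 r1=1 r2=1 r3=1 r4=2
PC=6  sub  r3, r4, r4        | r0=0 r1=1 r2=1 r3=0 r4=2
PC=7  bne  r0, r1, L10       | r0=0 r1=1 r2=1 r3=0 r4=2  [TAKEN]
PC=8  addi  r1, r4, 8        | r0=0 r1=10 r2=1 r3=0 r4=2
PC=10 xori  r2, r1, 11       | r0=0 r1=10 r2=1 r3=0 r4=2
PC=11 nor  r2, r3, r4        | r0=0 r1=10 r2=65533 r3=0 r4=2

10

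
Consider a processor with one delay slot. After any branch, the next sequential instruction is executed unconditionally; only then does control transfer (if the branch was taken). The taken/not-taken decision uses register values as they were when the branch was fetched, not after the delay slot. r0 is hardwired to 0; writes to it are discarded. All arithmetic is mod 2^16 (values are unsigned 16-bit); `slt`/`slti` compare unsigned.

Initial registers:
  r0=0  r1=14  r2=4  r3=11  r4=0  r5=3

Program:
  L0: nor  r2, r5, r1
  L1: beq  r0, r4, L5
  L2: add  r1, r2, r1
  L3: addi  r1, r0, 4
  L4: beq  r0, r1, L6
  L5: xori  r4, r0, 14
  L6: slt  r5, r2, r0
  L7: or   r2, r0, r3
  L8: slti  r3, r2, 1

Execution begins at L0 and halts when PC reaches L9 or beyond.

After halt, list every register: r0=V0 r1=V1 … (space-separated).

r0=0 r1=65534 r2=11 r3=0 r4=14 r5=0

PC=0  nor  r2, r5, r1        | r0=0 r1=14 r2=65520 r3=11 r4=0 r5=3
PC=1  beq  r0, r4, L5        | r0=0 r1=14 r2=65520 r3=11 r4=0 r5=3  [TAKEN]
PC=2  add  r1, r2, r1        | r0=0 r1=65534 r2=65520 r3=11 r4=0 r5=3
PC=5  xori  r4, r0, 14       | r0=0 r1=65534 r2=65520 r3=11 r4=14 r5=3
PC=6  slt  r5, r2, r0        | r0=0 r1=65534 r2=65520 r3=11 r4=14 r5=0
PC=7  or   r2, r0, r3        | r0=0 r1=65534 r2=11 r3=11 r4=14 r5=0
PC=8  slti  r3, r2, 1        | r0=0 r1=65534 r2=11 r3=0 r4=14 r5=0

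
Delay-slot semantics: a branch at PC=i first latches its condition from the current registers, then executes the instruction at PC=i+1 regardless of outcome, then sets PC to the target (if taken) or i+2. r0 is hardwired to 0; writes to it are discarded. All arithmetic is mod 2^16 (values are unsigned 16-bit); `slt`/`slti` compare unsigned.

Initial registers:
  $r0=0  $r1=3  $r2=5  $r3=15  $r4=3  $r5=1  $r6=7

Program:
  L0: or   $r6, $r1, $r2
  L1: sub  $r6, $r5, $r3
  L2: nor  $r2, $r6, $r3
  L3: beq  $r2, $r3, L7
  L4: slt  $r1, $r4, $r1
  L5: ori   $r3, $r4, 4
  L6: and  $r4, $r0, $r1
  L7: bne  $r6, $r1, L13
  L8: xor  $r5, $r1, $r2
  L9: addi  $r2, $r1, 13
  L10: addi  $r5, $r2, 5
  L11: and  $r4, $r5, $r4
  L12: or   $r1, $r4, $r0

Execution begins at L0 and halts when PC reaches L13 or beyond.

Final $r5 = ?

#0 or   $r6, $r1, $r2 ; 0/3/5/15/3/1/7
#1 sub  $r6, $r5, $r3 ; 0/3/5/15/3/1/65522
#2 nor  $r2, $r6, $r3 ; 0/3/0/15/3/1/65522
#3 beq  $r2, $r3, L7 ; 0/3/0/15/3/1/65522 ; →fallthru
#4 slt  $r1, $r4, $r1 ; 0/0/0/15/3/1/65522
#5 ori   $r3, $r4, 4 ; 0/0/0/7/3/1/65522
#6 and  $r4, $r0, $r1 ; 0/0/0/7/0/1/65522
#7 bne  $r6, $r1, L13 ; 0/0/0/7/0/1/65522 ; →target
#8 xor  $r5, $r1, $r2 ; 0/0/0/7/0/0/65522

0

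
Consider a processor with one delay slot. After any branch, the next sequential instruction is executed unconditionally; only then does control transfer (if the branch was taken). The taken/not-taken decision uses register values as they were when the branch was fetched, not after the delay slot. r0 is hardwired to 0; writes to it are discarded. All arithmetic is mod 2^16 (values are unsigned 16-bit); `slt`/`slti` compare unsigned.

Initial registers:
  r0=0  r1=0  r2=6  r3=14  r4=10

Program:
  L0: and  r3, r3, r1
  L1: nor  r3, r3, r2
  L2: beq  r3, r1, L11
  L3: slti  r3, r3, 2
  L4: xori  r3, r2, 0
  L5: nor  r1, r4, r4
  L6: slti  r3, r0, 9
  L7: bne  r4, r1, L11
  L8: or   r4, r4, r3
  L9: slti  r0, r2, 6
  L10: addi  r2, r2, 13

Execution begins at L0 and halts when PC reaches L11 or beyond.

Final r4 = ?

  step pc=0: and  r3, r3, r1  regs=(0,0,6,0,10)
  step pc=1: nor  r3, r3, r2  regs=(0,0,6,65529,10)
  step pc=2: beq  r3, r1, L11  cond=F  regs=(0,0,6,65529,10)
  step pc=3: slti  r3, r3, 2  regs=(0,0,6,0,10)
  step pc=4: xori  r3, r2, 0  regs=(0,0,6,6,10)
  step pc=5: nor  r1, r4, r4  regs=(0,65525,6,6,10)
  step pc=6: slti  r3, r0, 9  regs=(0,65525,6,1,10)
  step pc=7: bne  r4, r1, L11  cond=T  regs=(0,65525,6,1,10)
  step pc=8: or   r4, r4, r3  regs=(0,65525,6,1,11)

11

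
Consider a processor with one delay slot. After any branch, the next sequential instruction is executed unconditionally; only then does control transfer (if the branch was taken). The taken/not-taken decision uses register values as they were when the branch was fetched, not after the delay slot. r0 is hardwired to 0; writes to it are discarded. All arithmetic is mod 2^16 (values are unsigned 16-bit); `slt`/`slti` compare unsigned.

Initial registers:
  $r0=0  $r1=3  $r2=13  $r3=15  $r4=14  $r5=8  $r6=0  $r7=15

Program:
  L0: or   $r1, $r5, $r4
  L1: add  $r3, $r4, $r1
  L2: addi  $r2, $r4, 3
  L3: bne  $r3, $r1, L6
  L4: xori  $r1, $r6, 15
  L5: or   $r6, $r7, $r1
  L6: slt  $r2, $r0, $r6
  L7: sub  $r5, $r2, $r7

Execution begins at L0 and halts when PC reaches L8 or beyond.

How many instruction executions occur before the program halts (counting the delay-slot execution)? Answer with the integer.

7

PC=0  or   $r1, $r5, $r4     | $r0=0 $r1=14 $r2=13 $r3=15 $r4=14 $r5=8 $r6=0 $r7=15
PC=1  add  $r3, $r4, $r1     | $r0=0 $r1=14 $r2=13 $r3=28 $r4=14 $r5=8 $r6=0 $r7=15
PC=2  addi  $r2, $r4, 3      | $r0=0 $r1=14 $r2=17 $r3=28 $r4=14 $r5=8 $r6=0 $r7=15
PC=3  bne  $r3, $r1, L6      | $r0=0 $r1=14 $r2=17 $r3=28 $r4=14 $r5=8 $r6=0 $r7=15  [TAKEN]
PC=4  xori  $r1, $r6, 15     | $r0=0 $r1=15 $r2=17 $r3=28 $r4=14 $r5=8 $r6=0 $r7=15
PC=6  slt  $r2, $r0, $r6     | $r0=0 $r1=15 $r2=0 $r3=28 $r4=14 $r5=8 $r6=0 $r7=15
PC=7  sub  $r5, $r2, $r7     | $r0=0 $r1=15 $r2=0 $r3=28 $r4=14 $r5=65521 $r6=0 $r7=15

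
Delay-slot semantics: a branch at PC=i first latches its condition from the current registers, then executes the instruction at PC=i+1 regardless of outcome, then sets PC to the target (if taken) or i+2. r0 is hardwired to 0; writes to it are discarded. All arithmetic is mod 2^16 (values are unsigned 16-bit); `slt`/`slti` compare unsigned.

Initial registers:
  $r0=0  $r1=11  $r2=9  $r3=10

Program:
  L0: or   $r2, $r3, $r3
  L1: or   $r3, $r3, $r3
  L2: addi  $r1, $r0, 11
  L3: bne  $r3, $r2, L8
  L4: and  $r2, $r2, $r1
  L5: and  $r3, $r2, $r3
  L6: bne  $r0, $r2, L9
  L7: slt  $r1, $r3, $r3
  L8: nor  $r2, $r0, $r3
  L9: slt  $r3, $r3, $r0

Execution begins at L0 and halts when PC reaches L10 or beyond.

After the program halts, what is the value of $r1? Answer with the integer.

  step pc=0: or   $r2, $r3, $r3  regs=(0,11,10,10)
  step pc=1: or   $r3, $r3, $r3  regs=(0,11,10,10)
  step pc=2: addi  $r1, $r0, 11  regs=(0,11,10,10)
  step pc=3: bne  $r3, $r2, L8  cond=F  regs=(0,11,10,10)
  step pc=4: and  $r2, $r2, $r1  regs=(0,11,10,10)
  step pc=5: and  $r3, $r2, $r3  regs=(0,11,10,10)
  step pc=6: bne  $r0, $r2, L9  cond=T  regs=(0,11,10,10)
  step pc=7: slt  $r1, $r3, $r3  regs=(0,0,10,10)
  step pc=9: slt  $r3, $r3, $r0  regs=(0,0,10,0)

0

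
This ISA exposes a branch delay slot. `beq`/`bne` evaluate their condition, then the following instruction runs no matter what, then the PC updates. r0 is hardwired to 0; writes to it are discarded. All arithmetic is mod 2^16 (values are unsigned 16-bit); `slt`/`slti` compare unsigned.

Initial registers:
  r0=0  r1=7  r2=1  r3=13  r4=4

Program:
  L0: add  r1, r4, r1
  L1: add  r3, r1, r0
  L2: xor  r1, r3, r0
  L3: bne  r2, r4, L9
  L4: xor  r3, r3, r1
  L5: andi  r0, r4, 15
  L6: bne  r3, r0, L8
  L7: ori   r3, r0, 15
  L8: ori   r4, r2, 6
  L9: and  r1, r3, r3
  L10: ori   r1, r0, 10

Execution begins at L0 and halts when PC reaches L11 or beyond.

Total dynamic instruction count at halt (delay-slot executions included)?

PC=0  add  r1, r4, r1        | r0=0 r1=11 r2=1 r3=13 r4=4
PC=1  add  r3, r1, r0        | r0=0 r1=11 r2=1 r3=11 r4=4
PC=2  xor  r1, r3, r0        | r0=0 r1=11 r2=1 r3=11 r4=4
PC=3  bne  r2, r4, L9        | r0=0 r1=11 r2=1 r3=11 r4=4  [TAKEN]
PC=4  xor  r3, r3, r1        | r0=0 r1=11 r2=1 r3=0 r4=4
PC=9  and  r1, r3, r3        | r0=0 r1=0 r2=1 r3=0 r4=4
PC=10 ori   r1, r0, 10       | r0=0 r1=10 r2=1 r3=0 r4=4

7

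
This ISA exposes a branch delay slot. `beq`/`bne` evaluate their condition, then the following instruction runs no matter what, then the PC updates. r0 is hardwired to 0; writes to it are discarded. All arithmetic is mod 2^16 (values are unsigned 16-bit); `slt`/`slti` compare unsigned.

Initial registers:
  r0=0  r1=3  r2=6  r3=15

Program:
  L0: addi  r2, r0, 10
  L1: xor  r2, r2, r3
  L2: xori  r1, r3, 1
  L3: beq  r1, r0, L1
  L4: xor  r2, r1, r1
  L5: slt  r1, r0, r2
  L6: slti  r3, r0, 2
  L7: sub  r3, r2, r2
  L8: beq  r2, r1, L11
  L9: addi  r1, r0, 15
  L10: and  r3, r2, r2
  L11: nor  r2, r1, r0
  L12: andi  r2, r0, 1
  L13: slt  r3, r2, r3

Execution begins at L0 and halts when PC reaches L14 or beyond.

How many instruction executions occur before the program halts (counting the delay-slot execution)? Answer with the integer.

13

#0 addi  r2, r0, 10 ; 0/3/10/15
#1 xor  r2, r2, r3 ; 0/3/5/15
#2 xori  r1, r3, 1 ; 0/14/5/15
#3 beq  r1, r0, L1 ; 0/14/5/15 ; →fallthru
#4 xor  r2, r1, r1 ; 0/14/0/15
#5 slt  r1, r0, r2 ; 0/0/0/15
#6 slti  r3, r0, 2 ; 0/0/0/1
#7 sub  r3, r2, r2 ; 0/0/0/0
#8 beq  r2, r1, L11 ; 0/0/0/0 ; →target
#9 addi  r1, r0, 15 ; 0/15/0/0
#11 nor  r2, r1, r0 ; 0/15/65520/0
#12 andi  r2, r0, 1 ; 0/15/0/0
#13 slt  r3, r2, r3 ; 0/15/0/0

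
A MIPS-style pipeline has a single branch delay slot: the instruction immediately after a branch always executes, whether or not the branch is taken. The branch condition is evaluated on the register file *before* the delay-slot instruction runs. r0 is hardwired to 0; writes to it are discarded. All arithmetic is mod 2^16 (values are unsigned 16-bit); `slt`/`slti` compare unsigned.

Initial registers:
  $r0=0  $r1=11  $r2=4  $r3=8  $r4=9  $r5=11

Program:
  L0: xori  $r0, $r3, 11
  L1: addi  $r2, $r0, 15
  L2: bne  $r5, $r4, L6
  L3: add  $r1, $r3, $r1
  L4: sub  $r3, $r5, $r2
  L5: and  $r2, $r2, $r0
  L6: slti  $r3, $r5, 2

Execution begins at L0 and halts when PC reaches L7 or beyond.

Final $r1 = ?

19

PC=0  xori  $r0, $r3, 11     | $r0=0 $r1=11 $r2=4 $r3=8 $r4=9 $r5=11
PC=1  addi  $r2, $r0, 15     | $r0=0 $r1=11 $r2=15 $r3=8 $r4=9 $r5=11
PC=2  bne  $r5, $r4, L6      | $r0=0 $r1=11 $r2=15 $r3=8 $r4=9 $r5=11  [TAKEN]
PC=3  add  $r1, $r3, $r1     | $r0=0 $r1=19 $r2=15 $r3=8 $r4=9 $r5=11
PC=6  slti  $r3, $r5, 2      | $r0=0 $r1=19 $r2=15 $r3=0 $r4=9 $r5=11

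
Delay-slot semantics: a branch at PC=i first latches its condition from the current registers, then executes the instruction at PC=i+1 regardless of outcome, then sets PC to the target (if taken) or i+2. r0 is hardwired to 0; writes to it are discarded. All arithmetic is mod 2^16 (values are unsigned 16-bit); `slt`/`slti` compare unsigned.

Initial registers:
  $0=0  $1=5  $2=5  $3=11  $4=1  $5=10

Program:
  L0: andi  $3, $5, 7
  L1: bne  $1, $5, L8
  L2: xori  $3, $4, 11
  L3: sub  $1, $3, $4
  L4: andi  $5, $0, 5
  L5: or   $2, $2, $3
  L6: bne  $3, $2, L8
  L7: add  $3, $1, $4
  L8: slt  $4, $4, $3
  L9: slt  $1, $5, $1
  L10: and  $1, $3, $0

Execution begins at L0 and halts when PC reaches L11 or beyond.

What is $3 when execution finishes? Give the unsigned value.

[0] andi  $3, $5, 7  →  {$0:0, $1:5, $2:5, $3:2, $4:1, $5:10}
[1] bne  $1, $5, L8  →  {$0:0, $1:5, $2:5, $3:2, $4:1, $5:10}  ⟨branch taken⟩
[2] xori  $3, $4, 11  →  {$0:0, $1:5, $2:5, $3:10, $4:1, $5:10}
[8] slt  $4, $4, $3  →  {$0:0, $1:5, $2:5, $3:10, $4:1, $5:10}
[9] slt  $1, $5, $1  →  {$0:0, $1:0, $2:5, $3:10, $4:1, $5:10}
[10] and  $1, $3, $0  →  {$0:0, $1:0, $2:5, $3:10, $4:1, $5:10}

10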